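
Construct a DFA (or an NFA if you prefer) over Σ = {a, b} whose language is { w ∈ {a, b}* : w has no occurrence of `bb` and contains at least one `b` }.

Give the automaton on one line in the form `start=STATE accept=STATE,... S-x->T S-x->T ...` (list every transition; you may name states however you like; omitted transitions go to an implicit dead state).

start=q0 accept=q1,q2 q0-a->q0 q0-b->q1 q1-a->q2 q1-b->q3 q2-a->q2 q2-b->q1 q3-a->q3 q3-b->q3

Handle the two conditions separately and then intersect. One (3 states) tracks partial matches of the forbidden pattern `bb`; the other (3 states) tracks the count of `b`s, saturating at 2. Each combined state is a pair, one component from each; accept when both components accept. Minimizing collapses redundant product states.
A 4-state machine:
        a   b  
>  q0   q0  q1 
 * q1   q2  q3 
 * q2   q2  q1 
   q3   q3  q3 
(> = start, * = accepting)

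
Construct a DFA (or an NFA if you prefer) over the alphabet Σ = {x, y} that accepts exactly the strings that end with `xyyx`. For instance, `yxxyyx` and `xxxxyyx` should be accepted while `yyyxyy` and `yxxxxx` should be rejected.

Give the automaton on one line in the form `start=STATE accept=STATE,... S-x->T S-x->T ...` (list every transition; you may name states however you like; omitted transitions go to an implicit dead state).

start=s0 accept=s4 s0-x->s1 s0-y->s0 s1-x->s1 s1-y->s2 s2-x->s1 s2-y->s3 s3-x->s4 s3-y->s0 s4-x->s1 s4-y->s2

Remember how much of `xyyx` the current input suffix matches. State s0 means no match yet; s1 means the last symbol is `x`; s2 means the last 2 symbols are `xy`; s3 means the last 3 symbols are `xyy`; s4 means the last 4 symbols are `xyyx`. Only s4 accepts. On a mismatch, fall back to the longest proper suffix that is still a prefix of `xyyx`.
A 5-state machine:
        x   y  
>  s0   s1  s0 
   s1   s1  s2 
   s2   s1  s3 
   s3   s4  s0 
 * s4   s1  s2 
(> = start, * = accepting)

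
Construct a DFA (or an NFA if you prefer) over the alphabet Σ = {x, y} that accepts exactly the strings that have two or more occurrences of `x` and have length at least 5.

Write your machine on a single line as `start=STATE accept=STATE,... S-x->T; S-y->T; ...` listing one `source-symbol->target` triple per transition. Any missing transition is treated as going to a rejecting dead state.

Handle the two conditions separately and then intersect. One (4 states) tracks the count of `x`s, saturating at 3; the other (7 states) tracks the input length, saturating at 6. Each combined state is a pair, one component from each; accept when both components accept. Minimizing collapses redundant product states.
A 12-state machine:
          x    y  
>  q0     q1   q2 
   q1     q3   q4 
   q2     q4   q5 
   q3     q6   q6 
   q4     q6   q7 
   q5     q7   q8 
   q6     q9   q9 
   q7     q9  q10 
   q8    q10   q8 
   q9    q11  q11 
   q10   q11  q10 
 * q11   q11  q11 
(> = start, * = accepting)

start=q0; accept=q11; q0-x->q1; q0-y->q2; q1-x->q3; q1-y->q4; q2-x->q4; q2-y->q5; q3-x->q6; q3-y->q6; q4-x->q6; q4-y->q7; q5-x->q7; q5-y->q8; q6-x->q9; q6-y->q9; q7-x->q9; q7-y->q10; q8-x->q10; q8-y->q8; q9-x->q11; q9-y->q11; q10-x->q11; q10-y->q10; q11-x->q11; q11-y->q11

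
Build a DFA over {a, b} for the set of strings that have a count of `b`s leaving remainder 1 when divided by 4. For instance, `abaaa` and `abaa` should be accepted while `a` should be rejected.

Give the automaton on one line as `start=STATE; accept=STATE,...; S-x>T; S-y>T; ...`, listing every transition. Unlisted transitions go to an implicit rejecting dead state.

Keep the running count of `b`s modulo 4: each `b` advances along the cycle q0 → q1 → q2 → q3 → q0 while other symbols loop. Accept at q1.
With 4 states:
        a   b  
>  q0   q0  q1 
 * q1   q1  q2 
   q2   q2  q3 
   q3   q3  q0 
(> = start, * = accepting)

start=q0; accept=q1; q0-a>q0; q0-b>q1; q1-a>q1; q1-b>q2; q2-a>q2; q2-b>q3; q3-a>q3; q3-b>q0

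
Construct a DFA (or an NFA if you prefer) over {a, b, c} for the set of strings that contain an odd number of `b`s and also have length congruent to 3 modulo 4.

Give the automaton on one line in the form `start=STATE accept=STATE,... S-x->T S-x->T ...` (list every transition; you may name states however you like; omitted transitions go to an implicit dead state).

Run two small machines in parallel and take their product. One (2 states) tracks the count of `b`s modulo 2; the other (4 states) tracks the input length modulo 4. Each combined state is a pair, one component from each; accept when both components accept.
An 8-state machine:
        a   b   c  
>  S0   S1  S2  S1 
   S1   S3  S4  S3 
   S2   S4  S3  S4 
   S3   S5  S6  S5 
   S4   S6  S5  S6 
   S5   S0  S7  S0 
 * S6   S7  S0  S7 
   S7   S2  S1  S2 
(> = start, * = accepting)

start=S0 accept=S6 S0-a->S1 S0-b->S2 S0-c->S1 S1-a->S3 S1-b->S4 S1-c->S3 S2-a->S4 S2-b->S3 S2-c->S4 S3-a->S5 S3-b->S6 S3-c->S5 S4-a->S6 S4-b->S5 S4-c->S6 S5-a->S0 S5-b->S7 S5-c->S0 S6-a->S7 S6-b->S0 S6-c->S7 S7-a->S2 S7-b->S1 S7-c->S2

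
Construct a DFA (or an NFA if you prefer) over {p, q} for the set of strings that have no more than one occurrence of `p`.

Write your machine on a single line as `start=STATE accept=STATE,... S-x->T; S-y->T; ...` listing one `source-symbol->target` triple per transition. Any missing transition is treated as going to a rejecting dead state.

start=S0; accept=S0,S1; S0-p->S1; S0-q->S0; S1-p->S2; S1-q->S1; S2-p->S2; S2-q->S2

Only the number of `p`s matters, and only up to 2. Make a chain S0 → S1 → S2 advanced by each `p` (with S2 absorbing); every other symbol self-loops. The accepting set is {S0, S1}.
3 states suffice.
        p   q  
>* S0   S1  S0 
 * S1   S2  S1 
   S2   S2  S2 
(> = start, * = accepting)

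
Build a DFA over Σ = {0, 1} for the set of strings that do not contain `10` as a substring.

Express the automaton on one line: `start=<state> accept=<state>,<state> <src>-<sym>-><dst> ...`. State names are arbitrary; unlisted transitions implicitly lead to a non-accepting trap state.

start=S0 accept=S0,S1 S0-0->S0 S0-1->S1 S1-0->S2 S1-1->S1 S2-0->S2 S2-1->S2

This is the complement of 'contains `10`'. Use the same substring-matching states — S0 through S2 holding how much of `10` has just been matched — but flip the accepting set: everything except the trap S2 accepts.
With 3 states:
        0   1  
>* S0   S0  S1 
 * S1   S2  S1 
   S2   S2  S2 
(> = start, * = accepting)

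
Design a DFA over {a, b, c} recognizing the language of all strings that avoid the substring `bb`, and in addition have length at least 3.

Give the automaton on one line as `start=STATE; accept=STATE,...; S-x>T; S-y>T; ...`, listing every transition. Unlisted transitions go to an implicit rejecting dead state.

start=s0; accept=s6,s7; s0-a>s1; s0-b>s2; s0-c>s1; s1-a>s3; s1-b>s4; s1-c>s3; s2-a>s3; s2-b>s5; s2-c>s3; s3-a>s6; s3-b>s7; s3-c>s6; s4-a>s6; s4-b>s5; s4-c>s6; s5-a>s5; s5-b>s5; s5-c>s5; s6-a>s6; s6-b>s7; s6-c>s6; s7-a>s6; s7-b>s5; s7-c>s6

Handle the two conditions separately and then intersect. One (3 states) tracks partial matches of the forbidden pattern `bb`; the other (5 states) tracks the input length, saturating at 4. Each combined state is a pair, one component from each; accept when both components accept. Equivalent product states are then merged.
        a   b   c  
>  s0   s1  s2  s1 
   s1   s3  s4  s3 
   s2   s3  s5  s3 
   s3   s6  s7  s6 
   s4   s6  s5  s6 
   s5   s5  s5  s5 
 * s6   s6  s7  s6 
 * s7   s6  s5  s6 
(> = start, * = accepting)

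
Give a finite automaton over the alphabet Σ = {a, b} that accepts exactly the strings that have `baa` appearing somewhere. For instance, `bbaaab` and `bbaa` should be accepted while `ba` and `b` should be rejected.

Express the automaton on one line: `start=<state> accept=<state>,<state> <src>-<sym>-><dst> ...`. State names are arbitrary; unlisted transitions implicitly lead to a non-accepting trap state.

Track how much of `baa` has been matched so far: state s0 is no progress, s3 is the absorbing accept state reached once `baa` has occurred. Intermediate states record partial matches; on a mismatch, fall back to the longest reusable overlap.
        a   b  
>  s0   s0  s1 
   s1   s2  s1 
   s2   s3  s1 
 * s3   s3  s3 
(> = start, * = accepting)

start=s0 accept=s3 s0-a->s0 s0-b->s1 s1-a->s2 s1-b->s1 s2-a->s3 s2-b->s1 s3-a->s3 s3-b->s3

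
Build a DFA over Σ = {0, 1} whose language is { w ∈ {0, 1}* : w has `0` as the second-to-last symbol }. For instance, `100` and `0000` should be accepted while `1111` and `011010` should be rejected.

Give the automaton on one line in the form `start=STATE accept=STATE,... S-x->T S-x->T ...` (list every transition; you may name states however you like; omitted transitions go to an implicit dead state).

Because acceptance depends on a position counted from the end, the machine has to buffer the most recent 2 symbols. Make each state the string of the last up-to-2 symbols read; on input `x` shift the window left and append `x`. Accept when the buffered window has length 2 and begins with `0`.
A 7-state machine:
       0  1 
>  A   B  C 
   B   D  E 
   C   F  G 
 * D   D  E 
 * E   F  G 
   F   D  E 
   G   F  G 
(> = start, * = accepting)

start=A accept=D,E A-0->B A-1->C B-0->D B-1->E C-0->F C-1->G D-0->D D-1->E E-0->F E-1->G F-0->D F-1->E G-0->F G-1->G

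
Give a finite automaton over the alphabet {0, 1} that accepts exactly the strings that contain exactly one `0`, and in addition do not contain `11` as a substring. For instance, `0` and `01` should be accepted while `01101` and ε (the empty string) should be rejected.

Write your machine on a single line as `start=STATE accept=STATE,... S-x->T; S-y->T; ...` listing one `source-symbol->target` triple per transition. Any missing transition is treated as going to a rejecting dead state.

Handle the two conditions separately and then intersect. The first has 3 states tracking the count of `0`s, saturating at 2; the second has 3 states tracking partial matches of the forbidden pattern `11`. A product state is a pair (one from each), accepting exactly when both do. Equivalent product states are then merged.
5 states suffice.
        0   1  
>  q0   q1  q2 
 * q1   q3  q4 
   q2   q1  q3 
   q3   q3  q3 
 * q4   q3  q3 
(> = start, * = accepting)

start=q0; accept=q1,q4; q0-0->q1; q0-1->q2; q1-0->q3; q1-1->q4; q2-0->q1; q2-1->q3; q3-0->q3; q3-1->q3; q4-0->q3; q4-1->q3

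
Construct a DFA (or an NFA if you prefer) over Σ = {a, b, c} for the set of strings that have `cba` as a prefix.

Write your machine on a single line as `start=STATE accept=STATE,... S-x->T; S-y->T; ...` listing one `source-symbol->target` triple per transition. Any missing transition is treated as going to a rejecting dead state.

start=q0; accept=q3; q0-a->q4; q0-b->q4; q0-c->q1; q1-a->q4; q1-b->q2; q1-c->q4; q2-a->q3; q2-b->q4; q2-c->q4; q3-a->q3; q3-b->q3; q3-c->q3; q4-a->q4; q4-b->q4; q4-c->q4

Walk along `cba` while the input agrees: from q0 take `c` to q1, and so on. Any deviation drops to the rejecting sink q4. Once q3 is reached the prefix is confirmed and every continuation is accepted.
With 5 states:
        a   b   c  
>  q0   q4  q4  q1 
   q1   q4  q2  q4 
   q2   q3  q4  q4 
 * q3   q3  q3  q3 
   q4   q4  q4  q4 
(> = start, * = accepting)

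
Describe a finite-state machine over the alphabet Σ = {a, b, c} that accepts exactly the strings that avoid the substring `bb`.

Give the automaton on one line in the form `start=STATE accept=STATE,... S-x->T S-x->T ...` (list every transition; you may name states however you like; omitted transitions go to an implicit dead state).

start=q0 accept=q0,q1 q0-a->q0 q0-b->q1 q0-c->q0 q1-a->q0 q1-b->q2 q1-c->q0 q2-a->q2 q2-b->q2 q2-c->q2

This is the complement of 'contains `bb`'. Use the same substring-matching states — q0 through q2 holding how much of `bb` has just been matched — but flip the accepting set: everything except the trap q2 accepts.
3 states suffice.
        a   b   c  
>* q0   q0  q1  q0 
 * q1   q0  q2  q0 
   q2   q2  q2  q2 
(> = start, * = accepting)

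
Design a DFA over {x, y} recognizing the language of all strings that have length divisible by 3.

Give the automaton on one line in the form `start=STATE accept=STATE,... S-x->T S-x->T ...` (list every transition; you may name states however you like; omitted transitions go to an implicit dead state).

start=q0 accept=q0 q0-x->q1 q0-y->q1 q1-x->q2 q1-y->q2 q2-x->q0 q2-y->q0

Only the length mod 3 matters, so use a 3-cycle: from any state, every input symbol moves to the next state, wrapping q2 back to q0. Mark q0 accepting.
3 states suffice.
        x   y  
>* q0   q1  q1 
   q1   q2  q2 
   q2   q0  q0 
(> = start, * = accepting)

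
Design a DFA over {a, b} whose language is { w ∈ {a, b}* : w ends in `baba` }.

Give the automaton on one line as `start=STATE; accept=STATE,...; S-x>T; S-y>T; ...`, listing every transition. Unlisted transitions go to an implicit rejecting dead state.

Remember how much of `baba` the current input suffix matches. State S0 means no match yet; S1 means the last symbol is `b`; S2 means the last 2 symbols are `ba`; S3 means the last 3 symbols are `bab`; S4 means the last 4 symbols are `baba`. Only S4 accepts. On a mismatch, fall back to the longest proper suffix that is still a prefix of `baba`.
A 5-state machine:
        a   b  
>  S0   S0  S1 
   S1   S2  S1 
   S2   S0  S3 
   S3   S4  S1 
 * S4   S0  S3 
(> = start, * = accepting)

start=S0; accept=S4; S0-a>S0; S0-b>S1; S1-a>S2; S1-b>S1; S2-a>S0; S2-b>S3; S3-a>S4; S3-b>S1; S4-a>S0; S4-b>S3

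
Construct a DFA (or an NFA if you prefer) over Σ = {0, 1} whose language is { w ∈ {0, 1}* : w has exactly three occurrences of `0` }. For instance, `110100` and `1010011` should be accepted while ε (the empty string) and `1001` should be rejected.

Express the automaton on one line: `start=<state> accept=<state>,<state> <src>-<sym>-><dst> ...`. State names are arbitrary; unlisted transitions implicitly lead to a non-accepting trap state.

start=q0 accept=q3 q0-0->q1 q0-1->q0 q1-0->q2 q1-1->q1 q2-0->q3 q2-1->q2 q3-0->q4 q3-1->q3 q4-0->q4 q4-1->q4

Count `0`s, saturating at 4: states q0 through q3 mean 0 through 3 `0`s seen; q4 means more than 3. Each `0` increments (capped at q4); other symbols loop. Accept from {q3}.
        0   1  
>  q0   q1  q0 
   q1   q2  q1 
   q2   q3  q2 
 * q3   q4  q3 
   q4   q4  q4 
(> = start, * = accepting)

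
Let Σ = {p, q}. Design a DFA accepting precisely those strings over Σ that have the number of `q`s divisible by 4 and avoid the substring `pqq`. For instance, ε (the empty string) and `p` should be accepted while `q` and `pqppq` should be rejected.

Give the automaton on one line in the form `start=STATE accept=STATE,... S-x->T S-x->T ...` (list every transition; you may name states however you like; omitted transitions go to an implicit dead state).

Handle the two conditions separately and then intersect. One (4 states) tracks the count of `q`s modulo 4; the other (4 states) tracks partial matches of the forbidden pattern `pqq`. Each combined state is a pair, one component from each; accept when both components accept. After merging equivalent states the machine shrinks.
       p  q 
>* A   B  C 
 * B   B  D 
   C   E  F 
   D   E  G 
   E   E  H 
   F   I  J 
   G   G  G 
   H   I  G 
   I   I  K 
   J   L  A 
   K   L  G 
   L   L  M 
 * M   B  G 
(> = start, * = accepting)

start=A accept=A,B,M A-p->B A-q->C B-p->B B-q->D C-p->E C-q->F D-p->E D-q->G E-p->E E-q->H F-p->I F-q->J G-p->G G-q->G H-p->I H-q->G I-p->I I-q->K J-p->L J-q->A K-p->L K-q->G L-p->L L-q->M M-p->B M-q->G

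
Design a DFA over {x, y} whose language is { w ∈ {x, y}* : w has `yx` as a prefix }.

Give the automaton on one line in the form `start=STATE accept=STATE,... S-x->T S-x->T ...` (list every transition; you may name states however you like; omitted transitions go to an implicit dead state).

Check the first 2 symbols one by one: q0 through q1 record how many have matched `yx` so far; any wrong symbol goes to the dead state q3. After all 2 match we enter the accepting sink q2.
A 4-state machine:
        x   y  
>  q0   q3  q1 
   q1   q2  q3 
 * q2   q2  q2 
   q3   q3  q3 
(> = start, * = accepting)

start=q0 accept=q2 q0-x->q3 q0-y->q1 q1-x->q2 q1-y->q3 q2-x->q2 q2-y->q2 q3-x->q3 q3-y->q3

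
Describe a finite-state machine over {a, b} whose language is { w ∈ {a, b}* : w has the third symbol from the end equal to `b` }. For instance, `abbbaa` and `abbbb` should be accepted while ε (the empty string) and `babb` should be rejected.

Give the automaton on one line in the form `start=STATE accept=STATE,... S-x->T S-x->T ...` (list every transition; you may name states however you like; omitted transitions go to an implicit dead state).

start=s0 accept=s11,s12,s13,s14 s0-a->s1 s0-b->s2 s1-a->s3 s1-b->s4 s2-a->s5 s2-b->s6 s3-a->s7 s3-b->s8 s4-a->s9 s4-b->s10 s5-a->s11 s5-b->s12 s6-a->s13 s6-b->s14 s7-a->s7 s7-b->s8 s8-a->s9 s8-b->s10 s9-a->s11 s9-b->s12 s10-a->s13 s10-b->s14 s11-a->s7 s11-b->s8 s12-a->s9 s12-b->s10 s13-a->s11 s13-b->s12 s14-a->s13 s14-b->s14

Because acceptance depends on a position counted from the end, the machine has to buffer the most recent 3 symbols. Make each state the string of the last up-to-3 symbols read; on input `x` shift the window left and append `x`. Accept when the buffered window has length 3 and begins with `b`.
A 15-state machine:
          a    b  
>  s0     s1   s2 
   s1     s3   s4 
   s2     s5   s6 
   s3     s7   s8 
   s4     s9  s10 
   s5    s11  s12 
   s6    s13  s14 
   s7     s7   s8 
   s8     s9  s10 
   s9    s11  s12 
   s10   s13  s14 
 * s11    s7   s8 
 * s12    s9  s10 
 * s13   s11  s12 
 * s14   s13  s14 
(> = start, * = accepting)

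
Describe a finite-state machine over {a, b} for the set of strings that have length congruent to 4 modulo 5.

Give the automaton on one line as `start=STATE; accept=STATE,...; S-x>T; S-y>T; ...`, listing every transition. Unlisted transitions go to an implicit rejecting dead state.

Only the length mod 5 matters, so use a 5-cycle: from any state, every input symbol moves to the next state, wrapping q4 back to q0. Mark q4 accepting.
5 states suffice.
        a   b  
>  q0   q1  q1 
   q1   q2  q2 
   q2   q3  q3 
   q3   q4  q4 
 * q4   q0  q0 
(> = start, * = accepting)

start=q0; accept=q4; q0-a>q1; q0-b>q1; q1-a>q2; q1-b>q2; q2-a>q3; q2-b>q3; q3-a>q4; q3-b>q4; q4-a>q0; q4-b>q0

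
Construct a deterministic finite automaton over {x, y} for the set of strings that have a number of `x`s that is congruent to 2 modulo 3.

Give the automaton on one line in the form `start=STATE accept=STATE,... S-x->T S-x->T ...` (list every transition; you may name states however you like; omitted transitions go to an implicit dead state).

start=A accept=C A-x->B A-y->A B-x->C B-y->B C-x->A C-y->C

The only thing that matters is how many `x`s have appeared, reduced mod 3. Use one state per residue: A for 0, …, C for 2. Reading `x` moves to the next residue; anything else stays put. C is accepting.
       x  y 
>  A   B  A 
   B   C  B 
 * C   A  C 
(> = start, * = accepting)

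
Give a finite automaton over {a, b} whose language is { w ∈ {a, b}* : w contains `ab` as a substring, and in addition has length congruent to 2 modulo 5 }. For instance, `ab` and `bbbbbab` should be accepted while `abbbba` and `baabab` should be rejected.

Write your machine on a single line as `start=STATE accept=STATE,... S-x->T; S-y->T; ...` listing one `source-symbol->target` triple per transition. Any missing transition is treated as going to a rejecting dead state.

start=q0; accept=q4; q0-a->q1; q0-b->q2; q1-a->q3; q1-b->q4; q2-a->q3; q2-b->q5; q3-a->q6; q3-b->q7; q4-a->q7; q4-b->q7; q5-a->q6; q5-b->q8; q6-a->q9; q6-b->q10; q7-a->q10; q7-b->q10; q8-a->q9; q8-b->q11; q9-a->q12; q9-b->q13; q10-a->q13; q10-b->q13; q11-a->q12; q11-b->q0; q12-a->q1; q12-b->q14; q13-a->q14; q13-b->q14; q14-a->q4; q14-b->q4

Run two small machines in parallel and take their product. The first has 3 states tracking whether and how much of `ab` has been seen; the second has 5 states tracking the input length modulo 5. A product state is a pair (one from each), accepting exactly when both do.
A 15-state machine:
          a    b  
>  q0     q1   q2 
   q1     q3   q4 
   q2     q3   q5 
   q3     q6   q7 
 * q4     q7   q7 
   q5     q6   q8 
   q6     q9  q10 
   q7    q10  q10 
   q8     q9  q11 
   q9    q12  q13 
   q10   q13  q13 
   q11   q12   q0 
   q12    q1  q14 
   q13   q14  q14 
   q14    q4   q4 
(> = start, * = accepting)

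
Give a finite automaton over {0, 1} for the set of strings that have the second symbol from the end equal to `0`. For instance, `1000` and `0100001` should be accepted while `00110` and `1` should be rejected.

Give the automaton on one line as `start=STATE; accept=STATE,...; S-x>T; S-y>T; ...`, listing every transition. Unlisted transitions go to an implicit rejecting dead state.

A DFA must remember the last 2 symbols (since which symbol is second-to-last isn't known until the input ends). Use one state per possible window of the last ≤2 symbols; accept from those whose window starts with `0`.
        0   1  
>  S0   S1  S2 
   S1   S3  S4 
   S2   S5  S6 
 * S3   S3  S4 
 * S4   S5  S6 
   S5   S3  S4 
   S6   S5  S6 
(> = start, * = accepting)

start=S0; accept=S3,S4; S0-0>S1; S0-1>S2; S1-0>S3; S1-1>S4; S2-0>S5; S2-1>S6; S3-0>S3; S3-1>S4; S4-0>S5; S4-1>S6; S5-0>S3; S5-1>S4; S6-0>S5; S6-1>S6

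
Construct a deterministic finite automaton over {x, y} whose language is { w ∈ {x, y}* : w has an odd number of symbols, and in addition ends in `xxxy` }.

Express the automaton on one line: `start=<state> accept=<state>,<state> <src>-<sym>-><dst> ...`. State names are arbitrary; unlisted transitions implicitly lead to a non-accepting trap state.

start=q0 accept=q5 q0-x->q1 q0-y->q1 q1-x->q2 q1-y->q0 q2-x->q3 q2-y->q1 q3-x->q4 q3-y->q0 q4-x->q3 q4-y->q5 q5-x->q2 q5-y->q0

Run two small machines in parallel and take their product. The first has 2 states tracking the input length modulo 2; the second has 5 states tracking how much of the suffix `xxxy` has currently been matched. A product state is a pair (one from each), accepting exactly when both do. After merging equivalent states the machine shrinks.
6 states suffice.
        x   y  
>  q0   q1  q1 
   q1   q2  q0 
   q2   q3  q1 
   q3   q4  q0 
   q4   q3  q5 
 * q5   q2  q0 
(> = start, * = accepting)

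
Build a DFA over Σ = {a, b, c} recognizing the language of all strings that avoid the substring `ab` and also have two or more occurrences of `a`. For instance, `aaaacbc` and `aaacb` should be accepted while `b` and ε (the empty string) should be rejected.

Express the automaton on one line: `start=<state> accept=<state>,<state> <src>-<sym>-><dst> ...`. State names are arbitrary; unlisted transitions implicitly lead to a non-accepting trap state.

start=s0 accept=s2,s5 s0-a->s1 s0-b->s0 s0-c->s0 s1-a->s2 s1-b->s3 s1-c->s4 s2-a->s2 s2-b->s3 s2-c->s5 s3-a->s3 s3-b->s3 s3-c->s3 s4-a->s2 s4-b->s4 s4-c->s4 s5-a->s2 s5-b->s5 s5-c->s5

Build one automaton per condition and run them in lockstep. The first has 3 states tracking partial matches of the forbidden pattern `ab`; the second has 4 states tracking the count of `a`s, saturating at 3. A product state is a pair (one from each), accepting exactly when both do. Minimizing collapses redundant product states.
A 6-state machine:
        a   b   c  
>  s0   s1  s0  s0 
   s1   s2  s3  s4 
 * s2   s2  s3  s5 
   s3   s3  s3  s3 
   s4   s2  s4  s4 
 * s5   s2  s5  s5 
(> = start, * = accepting)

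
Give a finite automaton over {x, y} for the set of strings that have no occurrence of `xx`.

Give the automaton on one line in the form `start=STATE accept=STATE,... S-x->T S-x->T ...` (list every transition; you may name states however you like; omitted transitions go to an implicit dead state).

start=S0 accept=S0,S1 S0-x->S1 S0-y->S0 S1-x->S2 S1-y->S0 S2-x->S2 S2-y->S2

Track partial matches of the forbidden pattern `xx`. State S2 is a dead state reached once `xx` has occurred; every other state accepts. S0 means no part of `xx` is currently matched.
A 3-state machine:
        x   y  
>* S0   S1  S0 
 * S1   S2  S0 
   S2   S2  S2 
(> = start, * = accepting)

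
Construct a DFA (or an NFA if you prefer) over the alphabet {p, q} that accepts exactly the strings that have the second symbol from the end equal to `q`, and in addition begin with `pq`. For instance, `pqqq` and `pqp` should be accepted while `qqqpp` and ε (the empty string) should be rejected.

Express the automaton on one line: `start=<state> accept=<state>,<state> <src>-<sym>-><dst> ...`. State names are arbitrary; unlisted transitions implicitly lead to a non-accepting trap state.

start=A accept=I,J A-p->B A-q->C B-p->D B-q->E C-p->F C-q->G D-p->D D-q->H E-p->I E-q->J F-p->D F-q->H G-p->F G-q->G H-p->F H-q->G I-p->K I-q->E J-p->I J-q->J K-p->K K-q->E

Handle the two conditions separately and then intersect. One (7 states) tracks the last 2 symbols read; the other (4 states) tracks whether the input so far still matches the prefix `pq`. Each combined state is a pair, one component from each; accept when both components accept.
An 11-state machine:
       p  q 
>  A   B  C 
   B   D  E 
   C   F  G 
   D   D  H 
   E   I  J 
   F   D  H 
   G   F  G 
   H   F  G 
 * I   K  E 
 * J   I  J 
   K   K  E 
(> = start, * = accepting)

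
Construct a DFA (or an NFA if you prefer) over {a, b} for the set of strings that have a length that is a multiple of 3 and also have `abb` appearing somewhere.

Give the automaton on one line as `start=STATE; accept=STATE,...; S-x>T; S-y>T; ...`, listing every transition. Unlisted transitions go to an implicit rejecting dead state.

Build one automaton per condition and run them in lockstep. One (3 states) tracks the input length modulo 3; the other (4 states) tracks whether and how much of `abb` has been seen. Each combined state is a pair, one component from each; accept when both components accept.
With 12 states:
          a    b  
>  q0     q1   q2 
   q1     q3   q4 
   q2     q3   q5 
   q3     q6   q7 
   q4     q6   q8 
   q5     q6   q0 
   q6     q1   q9 
   q7     q1  q10 
 * q8    q10  q10 
   q9     q3  q11 
   q10   q11  q11 
   q11    q8   q8 
(> = start, * = accepting)

start=q0; accept=q8; q0-a>q1; q0-b>q2; q1-a>q3; q1-b>q4; q2-a>q3; q2-b>q5; q3-a>q6; q3-b>q7; q4-a>q6; q4-b>q8; q5-a>q6; q5-b>q0; q6-a>q1; q6-b>q9; q7-a>q1; q7-b>q10; q8-a>q10; q8-b>q10; q9-a>q3; q9-b>q11; q10-a>q11; q10-b>q11; q11-a>q8; q11-b>q8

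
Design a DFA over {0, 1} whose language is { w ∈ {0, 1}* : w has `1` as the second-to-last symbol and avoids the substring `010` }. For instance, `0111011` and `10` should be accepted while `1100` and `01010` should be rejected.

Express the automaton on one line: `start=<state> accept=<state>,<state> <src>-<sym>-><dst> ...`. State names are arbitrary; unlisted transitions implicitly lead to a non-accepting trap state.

start=A accept=E,F A-0->B A-1->C B-0->B B-1->D C-0->E C-1->F D-0->G D-1->F E-0->B E-1->D F-0->E F-1->F G-0->G G-1->G

Build one automaton per condition and run them in lockstep. One (7 states) tracks the last 2 symbols read; the other (4 states) tracks partial matches of the forbidden pattern `010`. Each combined state is a pair, one component from each; accept when both components accept. After merging equivalent states the machine shrinks.
A 7-state machine:
       0  1 
>  A   B  C 
   B   B  D 
   C   E  F 
   D   G  F 
 * E   B  D 
 * F   E  F 
   G   G  G 
(> = start, * = accepting)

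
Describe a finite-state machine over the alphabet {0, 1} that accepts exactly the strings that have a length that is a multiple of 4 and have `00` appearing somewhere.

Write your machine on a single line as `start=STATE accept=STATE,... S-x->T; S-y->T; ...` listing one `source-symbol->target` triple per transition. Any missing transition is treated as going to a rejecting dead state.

Handle the two conditions separately and then intersect. One (4 states) tracks the input length modulo 4; the other (3 states) tracks whether and how much of `00` has been seen. Each combined state is a pair, one component from each; accept when both components accept.
With 12 states:
          0    1  
>  s0     s1   s2 
   s1     s3   s4 
   s2     s5   s4 
   s3     s6   s6 
   s4     s7   s8 
   s5     s6   s8 
   s6     s9   s9 
   s7     s9   s0 
   s8    s10   s0 
 * s9    s11  s11 
   s10   s11   s2 
   s11    s3   s3 
(> = start, * = accepting)

start=s0; accept=s9; s0-0->s1; s0-1->s2; s1-0->s3; s1-1->s4; s2-0->s5; s2-1->s4; s3-0->s6; s3-1->s6; s4-0->s7; s4-1->s8; s5-0->s6; s5-1->s8; s6-0->s9; s6-1->s9; s7-0->s9; s7-1->s0; s8-0->s10; s8-1->s0; s9-0->s11; s9-1->s11; s10-0->s11; s10-1->s2; s11-0->s3; s11-1->s3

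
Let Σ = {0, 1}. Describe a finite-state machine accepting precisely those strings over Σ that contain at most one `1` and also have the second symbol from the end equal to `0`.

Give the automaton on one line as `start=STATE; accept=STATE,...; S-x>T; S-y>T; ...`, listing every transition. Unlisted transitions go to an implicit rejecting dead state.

Run two small machines in parallel and take their product. One (3 states) tracks the count of `1`s, saturating at 2; the other (7 states) tracks the last 2 symbols read. Each combined state is a pair, one component from each; accept when both components accept. Equivalent product states are then merged.
An 8-state machine:
        0   1  
>  S0   S1  S2 
   S1   S3  S4 
   S2   S5  S6 
 * S3   S3  S4 
 * S4   S5  S6 
   S5   S7  S6 
   S6   S6  S6 
 * S7   S7  S6 
(> = start, * = accepting)

start=S0; accept=S3,S4,S7; S0-0>S1; S0-1>S2; S1-0>S3; S1-1>S4; S2-0>S5; S2-1>S6; S3-0>S3; S3-1>S4; S4-0>S5; S4-1>S6; S5-0>S7; S5-1>S6; S6-0>S6; S6-1>S6; S7-0>S7; S7-1>S6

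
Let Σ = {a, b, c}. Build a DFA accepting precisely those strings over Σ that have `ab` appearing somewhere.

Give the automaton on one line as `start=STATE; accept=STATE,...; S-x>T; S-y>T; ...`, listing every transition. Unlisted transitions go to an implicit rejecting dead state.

Track how much of `ab` has been matched so far: state q0 is no progress, q2 is the absorbing accept state reached once `ab` has occurred. Intermediate states record partial matches; on a mismatch, fall back to the longest reusable overlap.
A 3-state machine:
        a   b   c  
>  q0   q1  q0  q0 
   q1   q1  q2  q0 
 * q2   q2  q2  q2 
(> = start, * = accepting)

start=q0; accept=q2; q0-a>q1; q0-b>q0; q0-c>q0; q1-a>q1; q1-b>q2; q1-c>q0; q2-a>q2; q2-b>q2; q2-c>q2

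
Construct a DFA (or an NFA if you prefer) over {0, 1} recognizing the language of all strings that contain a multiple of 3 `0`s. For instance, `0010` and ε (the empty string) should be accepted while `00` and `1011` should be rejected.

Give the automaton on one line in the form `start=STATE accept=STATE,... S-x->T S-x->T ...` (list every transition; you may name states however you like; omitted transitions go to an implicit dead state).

Keep the running count of `0`s modulo 3: each `0` advances along the cycle q0 → q1 → q2 → q0 while other symbols loop. Accept at q0.
With 3 states:
        0   1  
>* q0   q1  q0 
   q1   q2  q1 
   q2   q0  q2 
(> = start, * = accepting)

start=q0 accept=q0 q0-0->q1 q0-1->q0 q1-0->q2 q1-1->q1 q2-0->q0 q2-1->q2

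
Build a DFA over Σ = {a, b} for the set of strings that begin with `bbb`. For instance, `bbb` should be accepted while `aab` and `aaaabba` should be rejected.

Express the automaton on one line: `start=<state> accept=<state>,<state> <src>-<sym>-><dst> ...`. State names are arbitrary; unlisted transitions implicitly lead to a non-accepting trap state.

start=q0 accept=q3 q0-a->q4 q0-b->q1 q1-a->q4 q1-b->q2 q2-a->q4 q2-b->q3 q3-a->q3 q3-b->q3 q4-a->q4 q4-b->q4

Walk along `bbb` while the input agrees: from q0 take `b` to q1, and so on. Any deviation drops to the rejecting sink q4. Once q3 is reached the prefix is confirmed and every continuation is accepted.
With 5 states:
        a   b  
>  q0   q4  q1 
   q1   q4  q2 
   q2   q4  q3 
 * q3   q3  q3 
   q4   q4  q4 
(> = start, * = accepting)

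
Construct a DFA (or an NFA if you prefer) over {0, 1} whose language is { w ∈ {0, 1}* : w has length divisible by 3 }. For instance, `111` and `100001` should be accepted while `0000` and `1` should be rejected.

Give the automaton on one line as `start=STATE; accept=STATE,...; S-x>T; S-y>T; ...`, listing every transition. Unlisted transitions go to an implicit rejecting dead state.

start=q0; accept=q0; q0-0>q1; q0-1>q1; q1-0>q2; q1-1>q2; q2-0>q0; q2-1>q0

Only the length mod 3 matters, so use a 3-cycle: from any state, every input symbol moves to the next state, wrapping q2 back to q0. Mark q0 accepting.
A 3-state machine:
        0   1  
>* q0   q1  q1 
   q1   q2  q2 
   q2   q0  q0 
(> = start, * = accepting)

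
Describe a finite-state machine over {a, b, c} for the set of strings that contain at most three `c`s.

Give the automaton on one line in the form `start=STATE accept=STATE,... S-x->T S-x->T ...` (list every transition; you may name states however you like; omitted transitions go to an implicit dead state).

start=q0 accept=q0,q1,q2,q3 q0-a->q0 q0-b->q0 q0-c->q1 q1-a->q1 q1-b->q1 q1-c->q2 q2-a->q2 q2-b->q2 q2-c->q3 q3-a->q3 q3-b->q3 q3-c->q4 q4-a->q4 q4-b->q4 q4-c->q4

Count `c`s, saturating at 4: states q0 through q3 mean 0 through 3 `c`s seen; q4 means more than 3. Each `c` increments (capped at q4); other symbols loop. Accept from {q0, q1, q2, q3}.
        a   b   c  
>* q0   q0  q0  q1 
 * q1   q1  q1  q2 
 * q2   q2  q2  q3 
 * q3   q3  q3  q4 
   q4   q4  q4  q4 
(> = start, * = accepting)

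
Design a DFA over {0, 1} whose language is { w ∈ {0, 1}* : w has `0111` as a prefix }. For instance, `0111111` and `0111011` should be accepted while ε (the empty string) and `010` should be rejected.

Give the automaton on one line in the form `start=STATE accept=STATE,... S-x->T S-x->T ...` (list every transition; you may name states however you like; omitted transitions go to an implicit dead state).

Walk along `0111` while the input agrees: from s0 take `0` to s1, and so on. Any deviation drops to the rejecting sink s5. Once s4 is reached the prefix is confirmed and every continuation is accepted.
With 6 states:
        0   1  
>  s0   s1  s5 
   s1   s5  s2 
   s2   s5  s3 
   s3   s5  s4 
 * s4   s4  s4 
   s5   s5  s5 
(> = start, * = accepting)

start=s0 accept=s4 s0-0->s1 s0-1->s5 s1-0->s5 s1-1->s2 s2-0->s5 s2-1->s3 s3-0->s5 s3-1->s4 s4-0->s4 s4-1->s4 s5-0->s5 s5-1->s5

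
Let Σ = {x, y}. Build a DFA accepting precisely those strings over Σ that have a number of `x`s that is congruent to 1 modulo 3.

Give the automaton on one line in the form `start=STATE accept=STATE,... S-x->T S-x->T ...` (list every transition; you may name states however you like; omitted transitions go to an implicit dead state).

start=q0 accept=q1 q0-x->q1 q0-y->q0 q1-x->q2 q1-y->q1 q2-x->q0 q2-y->q2

Keep the running count of `x`s modulo 3: each `x` advances along the cycle q0 → q1 → q2 → q0 while other symbols loop. Accept at q1.
        x   y  
>  q0   q1  q0 
 * q1   q2  q1 
   q2   q0  q2 
(> = start, * = accepting)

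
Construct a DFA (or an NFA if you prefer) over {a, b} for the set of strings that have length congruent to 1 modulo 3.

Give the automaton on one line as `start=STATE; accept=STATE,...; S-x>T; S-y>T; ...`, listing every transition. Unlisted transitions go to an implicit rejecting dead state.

start=q0; accept=q1; q0-a>q1; q0-b>q1; q1-a>q2; q1-b>q2; q2-a>q0; q2-b>q0

Only the length mod 3 matters, so use a 3-cycle: from any state, every input symbol moves to the next state, wrapping q2 back to q0. Mark q1 accepting.
A 3-state machine:
        a   b  
>  q0   q1  q1 
 * q1   q2  q2 
   q2   q0  q0 
(> = start, * = accepting)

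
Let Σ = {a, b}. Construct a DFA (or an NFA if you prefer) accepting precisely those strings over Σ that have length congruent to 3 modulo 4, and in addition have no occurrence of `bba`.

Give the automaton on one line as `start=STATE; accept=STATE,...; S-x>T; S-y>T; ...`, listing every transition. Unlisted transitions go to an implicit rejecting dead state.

Handle the two conditions separately and then intersect. One (4 states) tracks the input length modulo 4; the other (4 states) tracks partial matches of the forbidden pattern `bba`. Each combined state is a pair, one component from each; accept when both components accept.
With 16 states:
          a    b  
>  S0     S1   S2 
   S1     S3   S4 
   S2     S3   S5 
   S3     S6   S7 
   S4     S6   S8 
   S5     S9   S8 
 * S6     S0  S10 
 * S7     S0  S11 
 * S8    S12  S11 
   S9    S12  S12 
   S10    S1  S13 
   S11   S14  S13 
   S12   S14  S14 
   S13   S15   S5 
   S14   S15  S15 
   S15    S9   S9 
(> = start, * = accepting)

start=S0; accept=S6,S7,S8; S0-a>S1; S0-b>S2; S1-a>S3; S1-b>S4; S2-a>S3; S2-b>S5; S3-a>S6; S3-b>S7; S4-a>S6; S4-b>S8; S5-a>S9; S5-b>S8; S6-a>S0; S6-b>S10; S7-a>S0; S7-b>S11; S8-a>S12; S8-b>S11; S9-a>S12; S9-b>S12; S10-a>S1; S10-b>S13; S11-a>S14; S11-b>S13; S12-a>S14; S12-b>S14; S13-a>S15; S13-b>S5; S14-a>S15; S14-b>S15; S15-a>S9; S15-b>S9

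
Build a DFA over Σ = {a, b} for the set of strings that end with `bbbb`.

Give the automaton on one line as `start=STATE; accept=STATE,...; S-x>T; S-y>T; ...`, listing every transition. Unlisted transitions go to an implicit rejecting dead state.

Let each state record the length of the longest suffix of the input read so far that is also a prefix of `bbbb`. q1 means the last symbol is `b`; q2 means the last 2 symbols are `bb`; q3 means the last 3 symbols are `bbb`; q4 means the last 4 symbols are `bbbb`. Accept only at q4, where the string currently ends in `bbbb`.
5 states suffice.
        a   b  
>  q0   q0  q1 
   q1   q0  q2 
   q2   q0  q3 
   q3   q0  q4 
 * q4   q0  q4 
(> = start, * = accepting)

start=q0; accept=q4; q0-a>q0; q0-b>q1; q1-a>q0; q1-b>q2; q2-a>q0; q2-b>q3; q3-a>q0; q3-b>q4; q4-a>q0; q4-b>q4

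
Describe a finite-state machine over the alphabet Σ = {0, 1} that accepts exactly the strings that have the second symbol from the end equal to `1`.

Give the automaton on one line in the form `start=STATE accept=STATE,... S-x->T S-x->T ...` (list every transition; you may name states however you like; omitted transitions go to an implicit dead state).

start=q0 accept=q5,q6 q0-0->q1 q0-1->q2 q1-0->q3 q1-1->q4 q2-0->q5 q2-1->q6 q3-0->q3 q3-1->q4 q4-0->q5 q4-1->q6 q5-0->q3 q5-1->q4 q6-0->q5 q6-1->q6

Because acceptance depends on a position counted from the end, the machine has to buffer the most recent 2 symbols. Make each state the string of the last up-to-2 symbols read; on input `x` shift the window left and append `x`. Accept when the buffered window has length 2 and begins with `1`.
        0   1  
>  q0   q1  q2 
   q1   q3  q4 
   q2   q5  q6 
   q3   q3  q4 
   q4   q5  q6 
 * q5   q3  q4 
 * q6   q5  q6 
(> = start, * = accepting)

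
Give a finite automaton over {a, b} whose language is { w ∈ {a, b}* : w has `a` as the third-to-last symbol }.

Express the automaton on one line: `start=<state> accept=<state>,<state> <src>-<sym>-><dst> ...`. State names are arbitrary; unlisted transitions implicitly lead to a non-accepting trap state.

A DFA must remember the last 3 symbols (since which symbol is third-to-last isn't known until the input ends). Use one state per possible window of the last ≤3 symbols; accept from those whose window starts with `a`.
With 15 states:
          a    b  
>  q0     q1   q2 
   q1     q3   q4 
   q2     q5   q6 
   q3     q7   q8 
   q4     q9  q10 
   q5    q11  q12 
   q6    q13  q14 
 * q7     q7   q8 
 * q8     q9  q10 
 * q9    q11  q12 
 * q10   q13  q14 
   q11    q7   q8 
   q12    q9  q10 
   q13   q11  q12 
   q14   q13  q14 
(> = start, * = accepting)

start=q0 accept=q7,q8,q9,q10 q0-a->q1 q0-b->q2 q1-a->q3 q1-b->q4 q2-a->q5 q2-b->q6 q3-a->q7 q3-b->q8 q4-a->q9 q4-b->q10 q5-a->q11 q5-b->q12 q6-a->q13 q6-b->q14 q7-a->q7 q7-b->q8 q8-a->q9 q8-b->q10 q9-a->q11 q9-b->q12 q10-a->q13 q10-b->q14 q11-a->q7 q11-b->q8 q12-a->q9 q12-b->q10 q13-a->q11 q13-b->q12 q14-a->q13 q14-b->q14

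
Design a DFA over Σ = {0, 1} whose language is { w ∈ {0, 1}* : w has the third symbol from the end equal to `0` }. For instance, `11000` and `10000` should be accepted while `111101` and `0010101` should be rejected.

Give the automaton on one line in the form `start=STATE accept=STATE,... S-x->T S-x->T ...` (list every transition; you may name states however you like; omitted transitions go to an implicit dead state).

Because acceptance depends on a position counted from the end, the machine has to buffer the most recent 3 symbols. Make each state the string of the last up-to-3 symbols read; on input `x` shift the window left and append `x`. Accept when the buffered window has length 3 and begins with `0`.
A 15-state machine:
          0    1  
>  q0     q1   q2 
   q1     q3   q4 
   q2     q5   q6 
   q3     q7   q8 
   q4     q9  q10 
   q5    q11  q12 
   q6    q13  q14 
 * q7     q7   q8 
 * q8     q9  q10 
 * q9    q11  q12 
 * q10   q13  q14 
   q11    q7   q8 
   q12    q9  q10 
   q13   q11  q12 
   q14   q13  q14 
(> = start, * = accepting)

start=q0 accept=q7,q8,q9,q10 q0-0->q1 q0-1->q2 q1-0->q3 q1-1->q4 q2-0->q5 q2-1->q6 q3-0->q7 q3-1->q8 q4-0->q9 q4-1->q10 q5-0->q11 q5-1->q12 q6-0->q13 q6-1->q14 q7-0->q7 q7-1->q8 q8-0->q9 q8-1->q10 q9-0->q11 q9-1->q12 q10-0->q13 q10-1->q14 q11-0->q7 q11-1->q8 q12-0->q9 q12-1->q10 q13-0->q11 q13-1->q12 q14-0->q13 q14-1->q14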